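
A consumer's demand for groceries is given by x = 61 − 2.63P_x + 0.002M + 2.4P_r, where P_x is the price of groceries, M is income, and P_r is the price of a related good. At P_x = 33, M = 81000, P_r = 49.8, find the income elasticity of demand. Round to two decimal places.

0.63

First evaluate x: 61 − 2.63(33) + 0.002(81000) + 2.4(49.8) = 61 − 86.79 + 162 + 119.52 = 255.73.
∂x/∂M = +0.002, so E_I = 0.002·(81000/255.73) ≈ 0.63.
E_I ∈ (0,1): normal good (necessity).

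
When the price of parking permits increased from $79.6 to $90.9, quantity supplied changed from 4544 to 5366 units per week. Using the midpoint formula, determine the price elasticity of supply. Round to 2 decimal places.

%Δq = (5366 − 4544)/[(4544 + 5366)/2] = 822/4955 ≈ 0.1659.
%Δp = (90.9 − 79.6)/[(79.6 + 90.9)/2] = 11.3/85.25 ≈ 0.1326.
Arc elasticity E = %Δq/%Δp ≈ 0.1659/0.1326 ≈ 1.25.
|E| > 1: supply is elastic over this range.

1.25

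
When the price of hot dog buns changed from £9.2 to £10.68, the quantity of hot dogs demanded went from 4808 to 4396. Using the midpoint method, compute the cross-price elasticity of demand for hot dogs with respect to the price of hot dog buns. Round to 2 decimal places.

%ΔQ_x = (4396 − 4808)/[(4808+4396)/2] = -412/4602 ≈ -0.0895.
%ΔP_y = (10.68 − 9.2)/[(9.2+10.68)/2] ≈ 0.1489.
E_xy = -0.0895/0.1489 ≈ -0.60.
E_xy < 0, so hot dogs and hot dog buns are complements.

-0.60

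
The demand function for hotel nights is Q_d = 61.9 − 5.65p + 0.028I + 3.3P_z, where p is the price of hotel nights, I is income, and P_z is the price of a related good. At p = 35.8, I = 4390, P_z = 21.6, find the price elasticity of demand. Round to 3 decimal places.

-3.758

Q_d = 61.9 − 5.65(35.8) + 0.028(4390) + 3.3(21.6) = 61.9 − 202.27 + 122.92 + 71.28 = 53.83.
∂Q_d/∂p = −5.65, so E_p = (−5.65)·(35.8/53.83) ≈ -3.758.
|E_p| > 1: demand is elastic.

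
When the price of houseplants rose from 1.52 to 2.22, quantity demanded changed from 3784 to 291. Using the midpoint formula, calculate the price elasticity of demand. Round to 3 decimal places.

%Δq = (291 − 3784)/[(3784 + 291)/2] = -3493/2037.5 ≈ -1.7144.
%Δp = (2.22 − 1.52)/[(1.52 + 2.22)/2] = 0.7/1.87 ≈ 0.3743.
Arc elasticity E = %Δq/%Δp ≈ -1.7144/0.3743 ≈ -4.580.
|E| > 1: demand is elastic over this range.

-4.580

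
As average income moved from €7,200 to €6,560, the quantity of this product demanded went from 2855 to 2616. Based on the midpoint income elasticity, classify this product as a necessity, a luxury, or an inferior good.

necessity

%ΔQ = (2616 − 2855)/[(2855+2616)/2] = -239/2735.5 ≈ -0.0874.
%ΔM = (6,560 − 7,200)/[(7,200+6,560)/2] = -640/6880 ≈ -0.0930.
E_I = %ΔQ/%ΔM ≈ 0.939.
E_I ∈ (0,1): normal good (necessity).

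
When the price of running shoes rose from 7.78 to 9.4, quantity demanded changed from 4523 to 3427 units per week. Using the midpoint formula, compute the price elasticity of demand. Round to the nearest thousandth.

%Δq = (3427 − 4523)/[(4523 + 3427)/2] = -1096/3975 ≈ -0.2757.
%ΔP = (9.4 − 7.78)/[(7.78 + 9.4)/2] = 1.62/8.59 ≈ 0.1886.
Arc elasticity E = %Δq/%ΔP ≈ -0.2757/0.1886 ≈ -1.462.
|E| > 1: demand is elastic over this range.

-1.462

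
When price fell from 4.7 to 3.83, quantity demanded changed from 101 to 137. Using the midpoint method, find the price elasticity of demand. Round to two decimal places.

-1.48

%Δq = (137 − 101)/[(101 + 137)/2] = 36/119 ≈ 0.3025.
%ΔP = (3.83 − 4.7)/[(4.7 + 3.83)/2] = -0.87/4.265 ≈ -0.2040.
Arc elasticity E = %Δq/%ΔP ≈ 0.3025/-0.2040 ≈ -1.48.
|E| > 1: demand is elastic over this range.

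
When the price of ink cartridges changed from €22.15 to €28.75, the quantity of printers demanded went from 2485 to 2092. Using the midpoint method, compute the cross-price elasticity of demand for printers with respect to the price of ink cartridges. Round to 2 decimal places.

-0.66

%ΔQ_x = (2092 − 2485)/[(2485+2092)/2] = -393/2288.5 ≈ -0.1717.
%ΔP_y = (28.75 − 22.15)/[(22.15+28.75)/2] ≈ 0.2593.
E_xy = -0.1717/0.2593 ≈ -0.66.
E_xy < 0, so printers and ink cartridges are complements.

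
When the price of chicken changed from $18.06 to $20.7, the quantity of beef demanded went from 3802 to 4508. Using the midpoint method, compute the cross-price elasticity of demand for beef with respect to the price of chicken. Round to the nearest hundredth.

1.25

%ΔQ_x = (4508 − 3802)/[(3802+4508)/2] = 706/4155 ≈ 0.1699.
%ΔP_y = (20.7 − 18.06)/[(18.06+20.7)/2] ≈ 0.1362.
E_xy = 0.1699/0.1362 ≈ 1.25.
E_xy > 0, so beef and chicken are substitutes.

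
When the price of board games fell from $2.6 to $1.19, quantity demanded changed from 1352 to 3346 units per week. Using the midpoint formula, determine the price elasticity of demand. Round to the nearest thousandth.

%Δq = (3346 − 1352)/[(1352 + 3346)/2] = 1994/2349 ≈ 0.8489.
%Δp = (1.19 − 2.6)/[(2.6 + 1.19)/2] = -1.41/1.895 ≈ -0.7441.
Arc elasticity E = %Δq/%Δp ≈ 0.8489/-0.7441 ≈ -1.141.
|E| > 1: demand is elastic over this range.

-1.141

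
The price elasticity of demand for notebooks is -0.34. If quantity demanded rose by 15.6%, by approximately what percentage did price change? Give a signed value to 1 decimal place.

-45.9

%ΔQ ≈ E × %ΔP ⇒ %ΔP = %ΔQ / E = (15.6%)/(-0.34) ≈ -45.9%.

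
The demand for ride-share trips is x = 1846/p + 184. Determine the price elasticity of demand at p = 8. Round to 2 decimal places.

At p = 8, x = 414.75.
dx/dp = −1846/p² = −28.8438.
Point elasticity E = (dx/dp)·(p/x) = -28.8438 × 8/414.75 ≈ -0.56.
|E| < 1, so demand is inelastic at this price.

-0.56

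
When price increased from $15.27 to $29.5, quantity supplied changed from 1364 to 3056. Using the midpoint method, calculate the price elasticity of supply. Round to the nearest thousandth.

1.204

%Δq = (3056 − 1364)/[(1364 + 3056)/2] = 1692/2210 ≈ 0.7656.
%Δp = (29.5 − 15.27)/[(15.27 + 29.5)/2] = 14.23/22.385 ≈ 0.6357.
Arc elasticity E = %Δq/%Δp ≈ 0.7656/0.6357 ≈ 1.204.
|E| > 1: supply is elastic over this range.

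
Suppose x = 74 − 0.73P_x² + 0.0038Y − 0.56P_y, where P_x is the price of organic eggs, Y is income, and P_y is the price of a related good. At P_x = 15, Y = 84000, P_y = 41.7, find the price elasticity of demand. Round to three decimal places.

At the given point, x = 74 − 0.73(15)² + 0.0038(84000) − 0.56(41.7) = 74 − 164.25 + 319.2 − 23.352 = 205.598.
∂x/∂P_x = −2·0.73·P_x = -21.9, so E_p = -21.9·(15/205.598) ≈ -1.598.
|E_p| > 1: demand is elastic.

-1.598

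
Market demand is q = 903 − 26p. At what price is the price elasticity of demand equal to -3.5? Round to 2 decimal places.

27.01

Set −bp/(a − bp) = −3.5 ⇒ bp = 3.5(a − bp) ⇒ bp(1+3.5) = 3.5·a.
p = 3.5·903/(26·4.5) ≈ 27.01.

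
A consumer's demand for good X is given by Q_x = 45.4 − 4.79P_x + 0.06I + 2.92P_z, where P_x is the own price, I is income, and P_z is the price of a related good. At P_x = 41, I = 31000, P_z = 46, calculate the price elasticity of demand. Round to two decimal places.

-0.11

Evaluating quantity at (P_x, I, P_z) gives Q_x = 45.4 − 4.79(41) + 0.06(31000) + 2.92(46) = 45.4 − 196.39 + 1860 + 134.32 = 1843.33.
∂Q_x/∂P_x = −4.79, so E_p = (−4.79)·(41/1843.33) ≈ -0.11.
|E_p| < 1: demand is inelastic.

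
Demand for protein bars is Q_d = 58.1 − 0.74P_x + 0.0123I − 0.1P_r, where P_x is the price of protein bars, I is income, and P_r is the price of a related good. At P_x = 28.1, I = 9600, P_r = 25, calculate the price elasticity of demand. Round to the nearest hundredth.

Substituting, Q_d = 58.1 − 0.74(28.1) + 0.0123(9600) − 0.1(25) = 58.1 − 20.794 + 118.08 − 2.5 = 152.886.
∂Q_d/∂P_x = −0.74, so E_p = (−0.74)·(28.1/152.886) ≈ -0.14.
|E_p| < 1: demand is inelastic.

-0.14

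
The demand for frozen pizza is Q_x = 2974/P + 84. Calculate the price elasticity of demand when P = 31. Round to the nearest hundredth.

-0.53

At P = 31, Q_x = 179.9355.
dQ_x/dP = −2974/P² = −3.0947.
Point elasticity E = (dQ_x/dP)·(P/Q_x) = -3.0947 × 31/179.9355 ≈ -0.53.
|E| < 1, so demand is inelastic at this price.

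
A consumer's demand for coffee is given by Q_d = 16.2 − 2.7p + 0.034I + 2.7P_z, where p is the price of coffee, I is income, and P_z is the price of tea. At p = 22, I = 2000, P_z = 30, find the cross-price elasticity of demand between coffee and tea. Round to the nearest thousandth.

At the given point, Q_d = 16.2 − 2.7(22) + 0.034(2000) + 2.7(30) = 16.2 − 59.4 + 68 + 81 = 105.8.
∂Q_d/∂P_z = +2.7, so E_xy = 2.7·(30/105.8) ≈ 0.766.
E_xy > 0: the goods are substitutes.

0.766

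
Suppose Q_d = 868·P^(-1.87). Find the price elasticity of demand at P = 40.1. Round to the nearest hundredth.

For a Cobb–Douglas (constant-elasticity) form Q_d = A·P^α·…, the elasticity with respect to P equals the exponent α at every point.
Here the exponent on P is -1.87, so the price elasticity of demand is -1.87.

-1.87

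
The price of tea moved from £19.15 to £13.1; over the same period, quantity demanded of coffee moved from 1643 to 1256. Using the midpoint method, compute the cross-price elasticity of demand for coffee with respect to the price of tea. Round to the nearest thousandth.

%ΔQ_x = (1256 − 1643)/[(1643+1256)/2] = -387/1449.5 ≈ -0.2670.
%ΔP_y = (13.1 − 19.15)/[(19.15+13.1)/2] ≈ -0.3752.
E_xy = -0.2670/-0.3752 ≈ 0.712.
E_xy > 0, so coffee and tea are substitutes.

0.712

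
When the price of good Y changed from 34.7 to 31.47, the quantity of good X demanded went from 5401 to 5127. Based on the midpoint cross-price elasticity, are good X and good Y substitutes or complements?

substitutes

%ΔQ_x = (5127 − 5401)/[(5401+5127)/2] = -274/5264 ≈ -0.0521.
%ΔP_y = (31.47 − 34.7)/[(34.7+31.47)/2] ≈ -0.0976.
E_xy = -0.0521/-0.0976 ≈ 0.533.
E_xy > 0, so the goods are substitutes.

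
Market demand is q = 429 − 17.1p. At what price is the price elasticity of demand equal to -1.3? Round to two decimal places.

14.18

Set −bp/(a − bp) = −1.3 ⇒ bp = 1.3(a − bp) ⇒ bp(1+1.3) = 1.3·a.
p = 1.3·429/(17.1·2.3) ≈ 14.18.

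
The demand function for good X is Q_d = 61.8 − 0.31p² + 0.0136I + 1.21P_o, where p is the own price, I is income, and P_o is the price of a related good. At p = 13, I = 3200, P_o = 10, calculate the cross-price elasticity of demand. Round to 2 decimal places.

First evaluate Q_d: 61.8 − 0.31(13)² + 0.0136(3200) + 1.21(10) = 61.8 − 52.39 + 43.52 + 12.1 = 65.03.
∂Q_d/∂P_o = +1.21, so E_xy = 1.21·(10/65.03) ≈ 0.19.
E_xy > 0: the goods are substitutes.

0.19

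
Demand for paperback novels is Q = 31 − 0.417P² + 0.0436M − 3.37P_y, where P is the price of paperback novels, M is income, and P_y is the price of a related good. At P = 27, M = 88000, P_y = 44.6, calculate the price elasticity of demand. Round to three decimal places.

-0.178

Evaluating quantity at (P, M, P_y) gives Q = 31 − 0.417(27)² + 0.0436(88000) − 3.37(44.6) = 31 − 303.993 + 3836.8 − 150.302 = 3413.505.
∂Q/∂P = −2·0.417·P = -22.518, so E_p = -22.518·(27/3413.505) ≈ -0.178.
|E_p| < 1: demand is inelastic.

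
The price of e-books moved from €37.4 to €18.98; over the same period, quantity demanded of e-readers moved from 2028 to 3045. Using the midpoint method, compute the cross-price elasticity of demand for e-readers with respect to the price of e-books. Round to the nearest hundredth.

-0.61

%ΔQ_x = (3045 − 2028)/[(2028+3045)/2] = 1017/2536.5 ≈ 0.4009.
%ΔP_y = (18.98 − 37.4)/[(37.4+18.98)/2] ≈ -0.6534.
E_xy = 0.4009/-0.6534 ≈ -0.61.
E_xy < 0, so e-readers and e-books are complements.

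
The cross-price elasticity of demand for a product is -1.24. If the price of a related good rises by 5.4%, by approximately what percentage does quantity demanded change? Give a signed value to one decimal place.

-6.7

%ΔQ ≈ E × %ΔP_y = (-1.24) × (5.4%) ≈ -6.7%.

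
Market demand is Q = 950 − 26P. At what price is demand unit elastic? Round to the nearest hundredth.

For linear demand Q = a − bP, E = −bP/(a − bP). |E| = 1 ⇒ bP = a − bP ⇒ P = a/(2b).
P = 950/(2·26) ≈ 18.27.

18.27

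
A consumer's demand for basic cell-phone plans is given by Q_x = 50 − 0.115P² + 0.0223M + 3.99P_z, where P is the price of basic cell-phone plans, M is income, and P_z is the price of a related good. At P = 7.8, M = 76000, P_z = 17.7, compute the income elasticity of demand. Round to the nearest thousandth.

First evaluate Q_x: 50 − 0.115(7.8)² + 0.0223(76000) + 3.99(17.7) = 50 − 6.9966 + 1694.8 + 70.623 = 1808.4264.
∂Q_x/∂M = +0.0223, so E_I = 0.0223·(76000/1808.4264) ≈ 0.937.
E_I ∈ (0,1): normal good (necessity).

0.937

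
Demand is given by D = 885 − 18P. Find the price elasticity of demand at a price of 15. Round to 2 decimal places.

At P = 15, D = 615.
dD/dP = −18.
Point elasticity E = (dD/dP)·(P/D) = -18 × 15/615 ≈ -0.44.
|E| < 1, so demand is inelastic at this price.

-0.44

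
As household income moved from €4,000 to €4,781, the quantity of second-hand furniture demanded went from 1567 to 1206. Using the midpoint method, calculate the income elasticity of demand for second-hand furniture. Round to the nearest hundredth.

%ΔQ = (1206 − 1567)/[(1567+1206)/2] = -361/1386.5 ≈ -0.2604.
%ΔI = (4,781 − 4,000)/[(4,000+4,781)/2] = 781/4390.5 ≈ 0.1779.
E_I = %ΔQ/%ΔI ≈ -1.46.
E_I < 0: inferior good.

-1.46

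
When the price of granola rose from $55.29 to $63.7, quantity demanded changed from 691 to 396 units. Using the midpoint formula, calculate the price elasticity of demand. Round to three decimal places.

%ΔQ = (396 − 691)/[(691 + 396)/2] = -295/543.5 ≈ -0.5428.
%Δp = (63.7 − 55.29)/[(55.29 + 63.7)/2] = 8.41/59.495 ≈ 0.1414.
Arc elasticity E = %ΔQ/%Δp ≈ -0.5428/0.1414 ≈ -3.840.
|E| > 1: demand is elastic over this range.

-3.840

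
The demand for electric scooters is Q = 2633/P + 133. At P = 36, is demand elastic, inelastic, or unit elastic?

inelastic

At P = 36, Q = 206.1389.
dQ/dP = −2633/P² = −2.0316.
Point elasticity E = (dQ/dP)·(P/Q) = -2.0316 × 36/206.1389 ≈ -0.355.
|E| ≈ 0.355 < 1, so demand is inelastic.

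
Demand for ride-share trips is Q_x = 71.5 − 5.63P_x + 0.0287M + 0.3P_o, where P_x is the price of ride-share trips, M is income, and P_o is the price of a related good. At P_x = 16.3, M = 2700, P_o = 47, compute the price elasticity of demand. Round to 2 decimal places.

Q_x = 71.5 − 5.63(16.3) + 0.0287(2700) + 0.3(47) = 71.5 − 91.769 + 77.49 + 14.1 = 71.321.
∂Q_x/∂P_x = −5.63, so E_p = (−5.63)·(16.3/71.321) ≈ -1.29.
|E_p| > 1: demand is elastic.

-1.29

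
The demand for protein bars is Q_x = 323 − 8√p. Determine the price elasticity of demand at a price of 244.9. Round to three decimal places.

-0.316

At p = 244.9, Q_x = 197.8058.
dQ_x/dp = −8/(2√p) = −8/(2·15.6493).
Point elasticity E = (dQ_x/dp)·(p/Q_x) = -0.2556 × 244.9/197.8058 ≈ -0.316.
|E| < 1, so demand is inelastic at this price.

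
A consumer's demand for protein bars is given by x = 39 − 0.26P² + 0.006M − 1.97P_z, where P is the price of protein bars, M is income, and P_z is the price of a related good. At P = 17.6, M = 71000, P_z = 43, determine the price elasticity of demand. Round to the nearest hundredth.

-0.54

x = 39 − 0.26(17.6)² + 0.006(71000) − 1.97(43) = 39 − 80.5376 + 426 − 84.71 = 299.7524.
∂x/∂P = −2·0.26·P = -9.152, so E_p = -9.152·(17.6/299.7524) ≈ -0.54.
|E_p| < 1: demand is inelastic.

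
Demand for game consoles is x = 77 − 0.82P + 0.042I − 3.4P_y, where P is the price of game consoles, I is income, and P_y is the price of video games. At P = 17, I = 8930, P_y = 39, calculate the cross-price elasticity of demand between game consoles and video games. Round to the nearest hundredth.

-0.43

Evaluating quantity at (P, I, P_y) gives x = 77 − 0.82(17) + 0.042(8930) − 3.4(39) = 77 − 13.94 + 375.06 − 132.6 = 305.52.
∂x/∂P_y = −3.4, so E_xy = -3.4·(39/305.52) ≈ -0.43.
E_xy < 0: the goods are complements.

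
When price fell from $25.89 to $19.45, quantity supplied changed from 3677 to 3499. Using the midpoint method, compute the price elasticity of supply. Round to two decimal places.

0.17

%ΔQ = (3499 − 3677)/[(3677 + 3499)/2] = -178/3588 ≈ -0.0496.
%Δp = (19.45 − 25.89)/[(25.89 + 19.45)/2] = -6.44/22.67 ≈ -0.2841.
Arc elasticity E = %ΔQ/%Δp ≈ -0.0496/-0.2841 ≈ 0.17.
|E| < 1: supply is inelastic over this range.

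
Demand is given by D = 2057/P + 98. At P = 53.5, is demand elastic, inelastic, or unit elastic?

At P = 53.5, D = 136.4486.
dD/dP = −2057/P² = −0.7187.
Point elasticity E = (dD/dP)·(P/D) = -0.7187 × 53.5/136.4486 ≈ -0.282.
|E| ≈ 0.282 < 1, so demand is inelastic.

inelastic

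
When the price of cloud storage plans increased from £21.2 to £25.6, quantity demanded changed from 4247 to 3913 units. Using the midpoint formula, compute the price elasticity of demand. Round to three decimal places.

%ΔQ = (3913 − 4247)/[(4247 + 3913)/2] = -334/4080 ≈ -0.0819.
%Δp = (25.6 − 21.2)/[(21.2 + 25.6)/2] = 4.4/23.4 ≈ 0.1880.
Arc elasticity E = %ΔQ/%Δp ≈ -0.0819/0.1880 ≈ -0.435.
|E| < 1: demand is inelastic over this range.

-0.435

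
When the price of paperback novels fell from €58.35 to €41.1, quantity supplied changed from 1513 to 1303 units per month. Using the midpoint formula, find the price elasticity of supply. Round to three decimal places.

0.430

%ΔQ = (1303 − 1513)/[(1513 + 1303)/2] = -210/1408 ≈ -0.1491.
%ΔP = (41.1 − 58.35)/[(58.35 + 41.1)/2] = -17.25/49.725 ≈ -0.3469.
Arc elasticity E = %ΔQ/%ΔP ≈ -0.1491/-0.3469 ≈ 0.430.
|E| < 1: supply is inelastic over this range.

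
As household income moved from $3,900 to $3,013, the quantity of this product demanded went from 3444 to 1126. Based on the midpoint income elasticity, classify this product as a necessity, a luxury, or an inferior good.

%ΔQ = (1126 − 3444)/[(3444+1126)/2] = -2318/2285 ≈ -1.0144.
%ΔI = (3,013 − 3,900)/[(3,900+3,013)/2] = -887/3456.5 ≈ -0.2566.
E_I = %ΔQ/%ΔI ≈ 3.953.
E_I > 1: normal good (luxury).

luxury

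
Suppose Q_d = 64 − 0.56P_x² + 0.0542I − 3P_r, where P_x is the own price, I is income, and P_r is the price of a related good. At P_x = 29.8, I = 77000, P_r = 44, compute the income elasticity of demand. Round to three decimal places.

1.157

Substituting, Q_d = 64 − 0.56(29.8)² + 0.0542(77000) − 3(44) = 64 − 497.3024 + 4173.4 − 132 = 3608.0976.
∂Q_d/∂I = +0.0542, so E_I = 0.0542·(77000/3608.0976) ≈ 1.157.
E_I > 1: normal good (luxury).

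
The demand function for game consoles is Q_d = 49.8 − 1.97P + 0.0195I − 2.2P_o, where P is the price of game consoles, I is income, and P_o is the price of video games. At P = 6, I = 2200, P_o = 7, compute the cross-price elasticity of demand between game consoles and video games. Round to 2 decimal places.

-0.24

Q_d = 49.8 − 1.97(6) + 0.0195(2200) − 2.2(7) = 49.8 − 11.82 + 42.9 − 15.4 = 65.48.
∂Q_d/∂P_o = −2.2, so E_xy = -2.2·(7/65.48) ≈ -0.24.
E_xy < 0: the goods are complements.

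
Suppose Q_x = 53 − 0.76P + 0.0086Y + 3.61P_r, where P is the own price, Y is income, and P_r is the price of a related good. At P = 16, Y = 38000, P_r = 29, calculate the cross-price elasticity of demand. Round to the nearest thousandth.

0.222

Substituting, Q_x = 53 − 0.76(16) + 0.0086(38000) + 3.61(29) = 53 − 12.16 + 326.8 + 104.69 = 472.33.
∂Q_x/∂P_r = +3.61, so E_xy = 3.61·(29/472.33) ≈ 0.222.
E_xy > 0: the goods are substitutes.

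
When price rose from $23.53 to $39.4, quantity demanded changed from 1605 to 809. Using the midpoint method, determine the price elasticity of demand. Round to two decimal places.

%Δq = (809 − 1605)/[(1605 + 809)/2] = -796/1207 ≈ -0.6595.
%Δp = (39.4 − 23.53)/[(23.53 + 39.4)/2] = 15.87/31.465 ≈ 0.5044.
Arc elasticity E = %Δq/%Δp ≈ -0.6595/0.5044 ≈ -1.31.
|E| > 1: demand is elastic over this range.

-1.31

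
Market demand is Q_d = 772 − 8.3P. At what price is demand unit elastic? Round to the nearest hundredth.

46.51

For linear demand Q_d = a − bP, E = −bP/(a − bP). |E| = 1 ⇒ bP = a − bP ⇒ P = a/(2b).
P = 772/(2·8.3) ≈ 46.51.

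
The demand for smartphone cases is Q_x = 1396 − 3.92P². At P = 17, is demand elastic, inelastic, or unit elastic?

elastic

At P = 17, Q_x = 263.12.
dQ_x/dP = −2·3.92·P = −133.28.
Point elasticity E = (dQ_x/dP)·(P/Q_x) = -133.28 × 17/263.12 ≈ -8.611.
|E| ≈ 8.611 > 1, so demand is elastic.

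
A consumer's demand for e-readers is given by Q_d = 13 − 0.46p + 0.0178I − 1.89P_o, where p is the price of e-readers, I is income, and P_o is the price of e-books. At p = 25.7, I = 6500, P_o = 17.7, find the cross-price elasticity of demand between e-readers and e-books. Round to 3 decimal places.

Q_d = 13 − 0.46(25.7) + 0.0178(6500) − 1.89(17.7) = 13 − 11.822 + 115.7 − 33.453 = 83.425.
∂Q_d/∂P_o = −1.89, so E_xy = -1.89·(17.7/83.425) ≈ -0.401.
E_xy < 0: the goods are complements.

-0.401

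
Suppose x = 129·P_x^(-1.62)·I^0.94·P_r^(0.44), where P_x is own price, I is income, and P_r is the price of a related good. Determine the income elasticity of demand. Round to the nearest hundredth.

0.94

For a Cobb–Douglas (constant-elasticity) form x = A·I^α·…, the elasticity with respect to I equals the exponent α at every point.
Here the exponent on I is 0.94, so the income elasticity of demand is 0.94.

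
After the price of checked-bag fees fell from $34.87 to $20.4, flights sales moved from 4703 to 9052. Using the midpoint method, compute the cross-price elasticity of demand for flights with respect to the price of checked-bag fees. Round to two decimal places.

%ΔQ_x = (9052 − 4703)/[(4703+9052)/2] = 4349/6877.5 ≈ 0.6324.
%ΔP_y = (20.4 − 34.87)/[(34.87+20.4)/2] ≈ -0.5236.
E_xy = 0.6324/-0.5236 ≈ -1.21.
E_xy < 0, so flights and checked-bag fees are complements.

-1.21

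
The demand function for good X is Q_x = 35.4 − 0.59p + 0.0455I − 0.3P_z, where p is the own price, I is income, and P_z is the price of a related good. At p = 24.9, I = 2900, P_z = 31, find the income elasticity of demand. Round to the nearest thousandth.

0.920

Evaluating quantity at (p, I, P_z) gives Q_x = 35.4 − 0.59(24.9) + 0.0455(2900) − 0.3(31) = 35.4 − 14.691 + 131.95 − 9.3 = 143.359.
∂Q_x/∂I = +0.0455, so E_I = 0.0455·(2900/143.359) ≈ 0.920.
E_I ∈ (0,1): normal good (necessity).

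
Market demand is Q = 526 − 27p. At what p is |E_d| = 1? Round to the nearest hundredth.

For linear demand Q = a − bp, E = −bp/(a − bp). |E| = 1 ⇒ bp = a − bp ⇒ p = a/(2b).
p = 526/(2·27) ≈ 9.74.

9.74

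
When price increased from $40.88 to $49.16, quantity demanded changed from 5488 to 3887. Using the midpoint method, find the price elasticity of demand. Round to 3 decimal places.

-1.857

%ΔQ = (3887 − 5488)/[(5488 + 3887)/2] = -1601/4687.5 ≈ -0.3415.
%ΔP = (49.16 − 40.88)/[(40.88 + 49.16)/2] = 8.28/45.02 ≈ 0.1839.
Arc elasticity E = %ΔQ/%ΔP ≈ -0.3415/0.1839 ≈ -1.857.
|E| > 1: demand is elastic over this range.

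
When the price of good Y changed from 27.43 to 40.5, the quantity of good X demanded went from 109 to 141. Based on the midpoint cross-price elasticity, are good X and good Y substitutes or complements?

%ΔQ_x = (141 − 109)/[(109+141)/2] = 32/125 ≈ 0.2560.
%ΔP_y = (40.5 − 27.43)/[(27.43+40.5)/2] ≈ 0.3848.
E_xy = 0.2560/0.3848 ≈ 0.665.
E_xy > 0, so the goods are substitutes.

substitutes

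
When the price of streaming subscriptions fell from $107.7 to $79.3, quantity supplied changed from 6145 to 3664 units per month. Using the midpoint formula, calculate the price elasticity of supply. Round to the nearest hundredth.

1.67

%Δq = (3664 − 6145)/[(6145 + 3664)/2] = -2481/4904.5 ≈ -0.5059.
%ΔP = (79.3 − 107.7)/[(107.7 + 79.3)/2] = -28.4/93.5 ≈ -0.3037.
Arc elasticity E = %Δq/%ΔP ≈ -0.5059/-0.3037 ≈ 1.67.
|E| > 1: supply is elastic over this range.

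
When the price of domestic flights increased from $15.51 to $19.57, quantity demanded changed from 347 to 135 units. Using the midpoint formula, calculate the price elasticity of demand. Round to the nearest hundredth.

%ΔQ = (135 − 347)/[(347 + 135)/2] = -212/241 ≈ -0.8797.
%Δp = (19.57 − 15.51)/[(15.51 + 19.57)/2] = 4.06/17.54 ≈ 0.2315.
Arc elasticity E = %ΔQ/%Δp ≈ -0.8797/0.2315 ≈ -3.80.
|E| > 1: demand is elastic over this range.

-3.80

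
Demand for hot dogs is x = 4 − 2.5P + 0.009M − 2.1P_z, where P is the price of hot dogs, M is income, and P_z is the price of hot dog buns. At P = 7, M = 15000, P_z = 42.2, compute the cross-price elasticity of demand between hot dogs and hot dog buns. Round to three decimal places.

Evaluating quantity at (P, M, P_z) gives x = 4 − 2.5(7) + 0.009(15000) − 2.1(42.2) = 4 − 17.5 + 135 − 88.62 = 32.88.
∂x/∂P_z = −2.1, so E_xy = -2.1·(42.2/32.88) ≈ -2.695.
E_xy < 0: the goods are complements.

-2.695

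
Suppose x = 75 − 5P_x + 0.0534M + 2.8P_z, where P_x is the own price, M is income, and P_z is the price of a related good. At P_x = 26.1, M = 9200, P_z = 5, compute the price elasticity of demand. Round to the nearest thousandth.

-0.290

Substituting, x = 75 − 5(26.1) + 0.0534(9200) + 2.8(5) = 75 − 130.5 + 491.28 + 14 = 449.78.
∂x/∂P_x = −5, so E_p = (−5)·(26.1/449.78) ≈ -0.290.
|E_p| < 1: demand is inelastic.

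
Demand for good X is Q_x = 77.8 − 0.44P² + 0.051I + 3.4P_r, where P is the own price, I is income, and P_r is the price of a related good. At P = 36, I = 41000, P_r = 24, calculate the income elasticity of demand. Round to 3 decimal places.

Q_x = 77.8 − 0.44(36)² + 0.051(41000) + 3.4(24) = 77.8 − 570.24 + 2091 + 81.6 = 1680.16.
∂Q_x/∂I = +0.051, so E_I = 0.051·(41000/1680.16) ≈ 1.245.
E_I > 1: normal good (luxury).

1.245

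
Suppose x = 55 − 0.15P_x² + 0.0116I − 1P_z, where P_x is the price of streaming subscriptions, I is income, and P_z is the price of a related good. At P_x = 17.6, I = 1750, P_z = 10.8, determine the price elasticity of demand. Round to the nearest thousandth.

x = 55 − 0.15(17.6)² + 0.0116(1750) − 1(10.8) = 55 − 46.464 + 20.3 − 10.8 = 18.036.
∂x/∂P_x = −2·0.15·P_x = -5.28, so E_p = -5.28·(17.6/18.036) ≈ -5.152.
|E_p| > 1: demand is elastic.

-5.152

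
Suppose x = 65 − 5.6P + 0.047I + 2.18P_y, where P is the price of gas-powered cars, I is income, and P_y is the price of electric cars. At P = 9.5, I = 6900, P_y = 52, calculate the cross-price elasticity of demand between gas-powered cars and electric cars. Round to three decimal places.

First evaluate x: 65 − 5.6(9.5) + 0.047(6900) + 2.18(52) = 65 − 53.2 + 324.3 + 113.36 = 449.46.
∂x/∂P_y = +2.18, so E_xy = 2.18·(52/449.46) ≈ 0.252.
E_xy > 0: the goods are substitutes.

0.252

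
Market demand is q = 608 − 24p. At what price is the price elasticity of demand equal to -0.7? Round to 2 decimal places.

10.43

Set −bp/(a − bp) = −0.7 ⇒ bp = 0.7(a − bp) ⇒ bp(1+0.7) = 0.7·a.
p = 0.7·608/(24·1.7) ≈ 10.43.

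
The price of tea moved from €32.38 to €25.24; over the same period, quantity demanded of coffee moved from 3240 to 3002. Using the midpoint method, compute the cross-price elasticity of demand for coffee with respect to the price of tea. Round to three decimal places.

%ΔQ_x = (3002 − 3240)/[(3240+3002)/2] = -238/3121 ≈ -0.0763.
%ΔP_y = (25.24 − 32.38)/[(32.38+25.24)/2] ≈ -0.2478.
E_xy = -0.0763/-0.2478 ≈ 0.308.
E_xy > 0, so coffee and tea are substitutes.

0.308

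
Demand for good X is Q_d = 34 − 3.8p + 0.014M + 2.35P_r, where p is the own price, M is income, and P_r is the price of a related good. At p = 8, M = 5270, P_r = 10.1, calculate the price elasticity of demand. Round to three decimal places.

Evaluating quantity at (p, M, P_r) gives Q_d = 34 − 3.8(8) + 0.014(5270) + 2.35(10.1) = 34 − 30.4 + 73.78 + 23.735 = 101.115.
∂Q_d/∂p = −3.8, so E_p = (−3.8)·(8/101.115) ≈ -0.301.
|E_p| < 1: demand is inelastic.

-0.301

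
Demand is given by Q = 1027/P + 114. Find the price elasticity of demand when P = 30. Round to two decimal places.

-0.23

At P = 30, Q = 148.2333.
dQ/dP = −1027/P² = −1.1411.
Point elasticity E = (dQ/dP)·(P/Q) = -1.1411 × 30/148.2333 ≈ -0.23.
|E| < 1, so demand is inelastic at this price.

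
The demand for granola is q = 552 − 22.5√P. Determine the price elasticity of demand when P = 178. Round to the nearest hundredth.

At P = 178, q = 251.8126.
dq/dP = −22.5/(2√P) = −22.5/(2·13.3417).
Point elasticity E = (dq/dP)·(P/q) = -0.8432 × 178/251.8126 ≈ -0.60.
|E| < 1, so demand is inelastic at this price.

-0.60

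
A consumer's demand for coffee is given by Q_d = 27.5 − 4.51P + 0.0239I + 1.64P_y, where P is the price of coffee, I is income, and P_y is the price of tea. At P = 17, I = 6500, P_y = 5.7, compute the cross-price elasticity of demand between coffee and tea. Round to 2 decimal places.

0.08

First evaluate Q_d: 27.5 − 4.51(17) + 0.0239(6500) + 1.64(5.7) = 27.5 − 76.67 + 155.35 + 9.348 = 115.528.
∂Q_d/∂P_y = +1.64, so E_xy = 1.64·(5.7/115.528) ≈ 0.08.
E_xy > 0: the goods are substitutes.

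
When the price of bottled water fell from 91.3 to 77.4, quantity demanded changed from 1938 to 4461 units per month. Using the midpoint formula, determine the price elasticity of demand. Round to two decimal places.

%Δq = (4461 − 1938)/[(1938 + 4461)/2] = 2523/3199.5 ≈ 0.7886.
%Δp = (77.4 − 91.3)/[(91.3 + 77.4)/2] = -13.9/84.35 ≈ -0.1648.
Arc elasticity E = %Δq/%Δp ≈ 0.7886/-0.1648 ≈ -4.79.
|E| > 1: demand is elastic over this range.

-4.79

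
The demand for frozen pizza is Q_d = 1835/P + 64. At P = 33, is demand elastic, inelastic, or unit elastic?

inelastic

At P = 33, Q_d = 119.6061.
dQ_d/dP = −1835/P² = −1.685.
Point elasticity E = (dQ_d/dP)·(P/Q_d) = -1.685 × 33/119.6061 ≈ -0.465.
|E| ≈ 0.465 < 1, so demand is inelastic.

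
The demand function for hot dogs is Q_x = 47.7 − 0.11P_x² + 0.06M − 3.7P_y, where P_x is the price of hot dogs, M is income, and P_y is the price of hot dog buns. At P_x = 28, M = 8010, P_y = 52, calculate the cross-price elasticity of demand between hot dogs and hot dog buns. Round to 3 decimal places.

-0.771

Q_x = 47.7 − 0.11(28)² + 0.06(8010) − 3.7(52) = 47.7 − 86.24 + 480.6 − 192.4 = 249.66.
∂Q_x/∂P_y = −3.7, so E_xy = -3.7·(52/249.66) ≈ -0.771.
E_xy < 0: the goods are complements.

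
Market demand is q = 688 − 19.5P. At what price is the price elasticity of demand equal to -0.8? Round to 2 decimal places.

15.68

Set −bP/(a − bP) = −0.8 ⇒ bP = 0.8(a − bP) ⇒ bP(1+0.8) = 0.8·a.
P = 0.8·688/(19.5·1.8) ≈ 15.68.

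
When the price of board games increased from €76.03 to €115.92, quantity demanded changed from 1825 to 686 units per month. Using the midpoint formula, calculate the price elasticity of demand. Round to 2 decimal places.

-2.18

%ΔQ = (686 − 1825)/[(1825 + 686)/2] = -1139/1255.5 ≈ -0.9072.
%ΔP = (115.92 − 76.03)/[(76.03 + 115.92)/2] = 39.89/95.975 ≈ 0.4156.
Arc elasticity E = %ΔQ/%ΔP ≈ -0.9072/0.4156 ≈ -2.18.
|E| > 1: demand is elastic over this range.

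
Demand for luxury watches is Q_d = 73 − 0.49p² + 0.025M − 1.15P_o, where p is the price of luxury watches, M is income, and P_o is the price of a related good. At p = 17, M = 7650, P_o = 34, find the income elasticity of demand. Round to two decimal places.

First evaluate Q_d: 73 − 0.49(17)² + 0.025(7650) − 1.15(34) = 73 − 141.61 + 191.25 − 39.1 = 83.54.
∂Q_d/∂M = +0.025, so E_I = 0.025·(7650/83.54) ≈ 2.29.
E_I > 1: normal good (luxury).

2.29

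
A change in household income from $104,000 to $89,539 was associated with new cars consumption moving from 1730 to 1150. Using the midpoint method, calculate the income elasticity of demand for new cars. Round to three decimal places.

%ΔQ = (1150 − 1730)/[(1730+1150)/2] = -580/1440 ≈ -0.4028.
%ΔI = (89,539 − 104,000)/[(104,000+89,539)/2] = -14461/96769.5 ≈ -0.1494.
E_I = %ΔQ/%ΔI ≈ 2.695.
E_I > 1: normal good (luxury).

2.695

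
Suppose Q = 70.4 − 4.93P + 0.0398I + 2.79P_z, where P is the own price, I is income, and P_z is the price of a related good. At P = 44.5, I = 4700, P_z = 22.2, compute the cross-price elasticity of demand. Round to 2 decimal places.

0.62

Q = 70.4 − 4.93(44.5) + 0.0398(4700) + 2.79(22.2) = 70.4 − 219.385 + 187.06 + 61.938 = 100.013.
∂Q/∂P_z = +2.79, so E_xy = 2.79·(22.2/100.013) ≈ 0.62.
E_xy > 0: the goods are substitutes.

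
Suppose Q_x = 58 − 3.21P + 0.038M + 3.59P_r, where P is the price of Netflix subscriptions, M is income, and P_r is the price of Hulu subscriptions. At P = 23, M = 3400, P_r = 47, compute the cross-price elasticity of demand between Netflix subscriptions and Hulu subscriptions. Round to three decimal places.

Q_x = 58 − 3.21(23) + 0.038(3400) + 3.59(47) = 58 − 73.83 + 129.2 + 168.73 = 282.1.
∂Q_x/∂P_r = +3.59, so E_xy = 3.59·(47/282.1) ≈ 0.598.
E_xy > 0: the goods are substitutes.

0.598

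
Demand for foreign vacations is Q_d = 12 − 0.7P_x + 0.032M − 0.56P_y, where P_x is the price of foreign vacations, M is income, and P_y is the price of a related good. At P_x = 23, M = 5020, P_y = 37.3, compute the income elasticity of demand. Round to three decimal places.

Q_d = 12 − 0.7(23) + 0.032(5020) − 0.56(37.3) = 12 − 16.1 + 160.64 − 20.888 = 135.652.
∂Q_d/∂M = +0.032, so E_I = 0.032·(5020/135.652) ≈ 1.184.
E_I > 1: normal good (luxury).

1.184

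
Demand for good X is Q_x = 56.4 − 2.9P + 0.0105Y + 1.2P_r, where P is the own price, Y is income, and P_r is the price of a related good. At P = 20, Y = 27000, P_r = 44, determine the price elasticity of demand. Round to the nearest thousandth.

Q_x = 56.4 − 2.9(20) + 0.0105(27000) + 1.2(44) = 56.4 − 58 + 283.5 + 52.8 = 334.7.
∂Q_x/∂P = −2.9, so E_p = (−2.9)·(20/334.7) ≈ -0.173.
|E_p| < 1: demand is inelastic.

-0.173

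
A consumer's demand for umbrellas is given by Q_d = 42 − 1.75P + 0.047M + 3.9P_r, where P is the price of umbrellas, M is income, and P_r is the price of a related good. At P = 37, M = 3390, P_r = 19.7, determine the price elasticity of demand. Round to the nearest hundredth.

Evaluating quantity at (P, M, P_r) gives Q_d = 42 − 1.75(37) + 0.047(3390) + 3.9(19.7) = 42 − 64.75 + 159.33 + 76.83 = 213.41.
∂Q_d/∂P = −1.75, so E_p = (−1.75)·(37/213.41) ≈ -0.30.
|E_p| < 1: demand is inelastic.

-0.30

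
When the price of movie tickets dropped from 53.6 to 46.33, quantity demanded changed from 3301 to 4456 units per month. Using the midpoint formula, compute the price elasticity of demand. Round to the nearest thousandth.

-2.047

%Δq = (4456 − 3301)/[(3301 + 4456)/2] = 1155/3878.5 ≈ 0.2978.
%Δp = (46.33 − 53.6)/[(53.6 + 46.33)/2] = -7.27/49.965 ≈ -0.1455.
Arc elasticity E = %Δq/%Δp ≈ 0.2978/-0.1455 ≈ -2.047.
|E| > 1: demand is elastic over this range.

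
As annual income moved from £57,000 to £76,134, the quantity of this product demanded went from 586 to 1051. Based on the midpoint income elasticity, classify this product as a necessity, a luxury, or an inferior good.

%ΔQ = (1051 − 586)/[(586+1051)/2] = 465/818.5 ≈ 0.5681.
%ΔI = (76,134 − 57,000)/[(57,000+76,134)/2] = 19134/66567 ≈ 0.2874.
E_I = %ΔQ/%ΔI ≈ 1.976.
E_I > 1: normal good (luxury).

luxury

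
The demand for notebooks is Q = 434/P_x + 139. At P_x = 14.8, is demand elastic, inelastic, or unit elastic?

inelastic

At P_x = 14.8, Q = 168.3243.
dQ/dP_x = −434/P_x² = −1.9814.
Point elasticity E = (dQ/dP_x)·(P_x/Q) = -1.9814 × 14.8/168.3243 ≈ -0.174.
|E| ≈ 0.174 < 1, so demand is inelastic.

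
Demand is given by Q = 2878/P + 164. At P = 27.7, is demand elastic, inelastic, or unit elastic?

At P = 27.7, Q = 267.8989.
dQ/dP = −2878/P² = −3.7509.
Point elasticity E = (dQ/dP)·(P/Q) = -3.7509 × 27.7/267.8989 ≈ -0.388.
|E| ≈ 0.388 < 1, so demand is inelastic.

inelastic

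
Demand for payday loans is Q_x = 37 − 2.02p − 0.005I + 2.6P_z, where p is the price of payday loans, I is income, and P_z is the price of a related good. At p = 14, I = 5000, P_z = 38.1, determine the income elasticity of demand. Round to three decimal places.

Evaluating quantity at (p, I, P_z) gives Q_x = 37 − 2.02(14) − 0.005(5000) + 2.6(38.1) = 37 − 28.28 − 25 + 99.06 = 82.78.
∂Q_x/∂I = −0.005, so E_I = -0.005·(5000/82.78) ≈ -0.302.
E_I < 0: inferior good.

-0.302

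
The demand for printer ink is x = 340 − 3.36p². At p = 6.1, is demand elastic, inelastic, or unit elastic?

elastic

At p = 6.1, x = 214.9744.
dx/dp = −2·3.36·p = −40.992.
Point elasticity E = (dx/dp)·(p/x) = -40.992 × 6.1/214.9744 ≈ -1.163.
|E| ≈ 1.163 > 1, so demand is elastic.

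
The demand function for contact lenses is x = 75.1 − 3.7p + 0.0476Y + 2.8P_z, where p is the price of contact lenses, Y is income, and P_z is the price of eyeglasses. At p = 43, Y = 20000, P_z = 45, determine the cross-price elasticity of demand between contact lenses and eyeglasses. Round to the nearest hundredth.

0.13

Evaluating quantity at (p, Y, P_z) gives x = 75.1 − 3.7(43) + 0.0476(20000) + 2.8(45) = 75.1 − 159.1 + 952 + 126 = 994.
∂x/∂P_z = +2.8, so E_xy = 2.8·(45/994) ≈ 0.13.
E_xy > 0: the goods are substitutes.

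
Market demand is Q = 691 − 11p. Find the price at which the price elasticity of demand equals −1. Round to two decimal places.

31.41

For linear demand Q = a − bp, E = −bp/(a − bp). |E| = 1 ⇒ bp = a − bp ⇒ p = a/(2b).
p = 691/(2·11) ≈ 31.41.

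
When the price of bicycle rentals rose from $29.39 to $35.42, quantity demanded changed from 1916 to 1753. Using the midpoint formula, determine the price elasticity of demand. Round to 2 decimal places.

%ΔQ = (1753 − 1916)/[(1916 + 1753)/2] = -163/1834.5 ≈ -0.0889.
%Δp = (35.42 − 29.39)/[(29.39 + 35.42)/2] = 6.03/32.405 ≈ 0.1861.
Arc elasticity E = %ΔQ/%Δp ≈ -0.0889/0.1861 ≈ -0.48.
|E| < 1: demand is inelastic over this range.

-0.48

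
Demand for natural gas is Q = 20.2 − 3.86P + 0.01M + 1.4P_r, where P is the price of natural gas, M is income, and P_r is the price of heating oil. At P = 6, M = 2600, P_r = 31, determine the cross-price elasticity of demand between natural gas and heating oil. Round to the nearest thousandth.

At the given point, Q = 20.2 − 3.86(6) + 0.01(2600) + 1.4(31) = 20.2 − 23.16 + 26 + 43.4 = 66.44.
∂Q/∂P_r = +1.4, so E_xy = 1.4·(31/66.44) ≈ 0.653.
E_xy > 0: the goods are substitutes.

0.653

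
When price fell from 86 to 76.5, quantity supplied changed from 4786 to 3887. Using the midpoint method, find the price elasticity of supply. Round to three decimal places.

1.773

%ΔQ = (3887 − 4786)/[(4786 + 3887)/2] = -899/4336.5 ≈ -0.2073.
%Δp = (76.5 − 86)/[(86 + 76.5)/2] = -9.5/81.25 ≈ -0.1169.
Arc elasticity E = %ΔQ/%Δp ≈ -0.2073/-0.1169 ≈ 1.773.
|E| > 1: supply is elastic over this range.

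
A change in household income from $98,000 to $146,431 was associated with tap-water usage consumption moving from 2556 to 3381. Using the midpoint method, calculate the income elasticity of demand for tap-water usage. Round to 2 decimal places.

0.70

%ΔQ = (3381 − 2556)/[(2556+3381)/2] = 825/2968.5 ≈ 0.2779.
%ΔM = (146,431 − 98,000)/[(98,000+146,431)/2] = 48431/122215.5 ≈ 0.3963.
E_I = %ΔQ/%ΔM ≈ 0.70.
E_I ∈ (0,1): normal good (necessity).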